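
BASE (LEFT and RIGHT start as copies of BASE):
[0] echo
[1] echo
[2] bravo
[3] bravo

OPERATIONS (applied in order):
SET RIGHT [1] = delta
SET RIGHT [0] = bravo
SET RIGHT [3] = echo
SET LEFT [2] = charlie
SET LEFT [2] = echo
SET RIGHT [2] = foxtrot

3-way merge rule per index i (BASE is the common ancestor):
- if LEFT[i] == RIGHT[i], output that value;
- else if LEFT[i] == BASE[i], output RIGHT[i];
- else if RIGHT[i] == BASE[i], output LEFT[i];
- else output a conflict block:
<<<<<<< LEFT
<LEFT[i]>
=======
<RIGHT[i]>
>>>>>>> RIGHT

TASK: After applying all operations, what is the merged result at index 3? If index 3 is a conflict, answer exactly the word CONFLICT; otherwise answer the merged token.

Answer: echo

Derivation:
Final LEFT:  [echo, echo, echo, bravo]
Final RIGHT: [bravo, delta, foxtrot, echo]
i=0: L=echo=BASE, R=bravo -> take RIGHT -> bravo
i=1: L=echo=BASE, R=delta -> take RIGHT -> delta
i=2: BASE=bravo L=echo R=foxtrot all differ -> CONFLICT
i=3: L=bravo=BASE, R=echo -> take RIGHT -> echo
Index 3 -> echo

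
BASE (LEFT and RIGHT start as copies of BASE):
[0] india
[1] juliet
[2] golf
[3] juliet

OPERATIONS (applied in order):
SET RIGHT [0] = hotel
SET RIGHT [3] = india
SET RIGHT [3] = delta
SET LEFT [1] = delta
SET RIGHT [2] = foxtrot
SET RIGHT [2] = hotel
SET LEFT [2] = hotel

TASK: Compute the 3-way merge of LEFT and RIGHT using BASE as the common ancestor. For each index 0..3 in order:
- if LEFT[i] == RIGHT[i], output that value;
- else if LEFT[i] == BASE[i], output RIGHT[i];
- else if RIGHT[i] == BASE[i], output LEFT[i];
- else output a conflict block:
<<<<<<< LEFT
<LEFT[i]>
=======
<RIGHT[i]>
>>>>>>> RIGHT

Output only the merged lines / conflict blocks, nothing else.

Final LEFT:  [india, delta, hotel, juliet]
Final RIGHT: [hotel, juliet, hotel, delta]
i=0: L=india=BASE, R=hotel -> take RIGHT -> hotel
i=1: L=delta, R=juliet=BASE -> take LEFT -> delta
i=2: L=hotel R=hotel -> agree -> hotel
i=3: L=juliet=BASE, R=delta -> take RIGHT -> delta

Answer: hotel
delta
hotel
delta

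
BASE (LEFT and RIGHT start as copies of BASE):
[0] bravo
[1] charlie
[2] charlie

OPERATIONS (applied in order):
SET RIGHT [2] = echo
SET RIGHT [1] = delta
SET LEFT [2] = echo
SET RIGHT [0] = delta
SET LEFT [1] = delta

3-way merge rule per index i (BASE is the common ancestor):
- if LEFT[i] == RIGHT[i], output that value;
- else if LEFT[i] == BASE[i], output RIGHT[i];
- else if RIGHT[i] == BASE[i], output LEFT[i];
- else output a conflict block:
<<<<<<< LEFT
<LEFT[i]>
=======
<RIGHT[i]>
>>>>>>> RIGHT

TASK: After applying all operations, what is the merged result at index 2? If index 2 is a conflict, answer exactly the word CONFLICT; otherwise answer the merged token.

Answer: echo

Derivation:
Final LEFT:  [bravo, delta, echo]
Final RIGHT: [delta, delta, echo]
i=0: L=bravo=BASE, R=delta -> take RIGHT -> delta
i=1: L=delta R=delta -> agree -> delta
i=2: L=echo R=echo -> agree -> echo
Index 2 -> echo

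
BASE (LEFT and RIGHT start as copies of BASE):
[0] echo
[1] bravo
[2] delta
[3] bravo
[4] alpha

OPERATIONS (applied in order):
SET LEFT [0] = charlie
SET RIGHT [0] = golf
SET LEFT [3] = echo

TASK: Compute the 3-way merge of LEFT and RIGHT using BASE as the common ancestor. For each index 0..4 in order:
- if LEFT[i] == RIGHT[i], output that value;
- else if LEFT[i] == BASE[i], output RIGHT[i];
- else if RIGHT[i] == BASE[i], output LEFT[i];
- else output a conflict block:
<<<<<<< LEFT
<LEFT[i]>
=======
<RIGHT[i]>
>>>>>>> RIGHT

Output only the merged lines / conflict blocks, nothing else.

Final LEFT:  [charlie, bravo, delta, echo, alpha]
Final RIGHT: [golf, bravo, delta, bravo, alpha]
i=0: BASE=echo L=charlie R=golf all differ -> CONFLICT
i=1: L=bravo R=bravo -> agree -> bravo
i=2: L=delta R=delta -> agree -> delta
i=3: L=echo, R=bravo=BASE -> take LEFT -> echo
i=4: L=alpha R=alpha -> agree -> alpha

Answer: <<<<<<< LEFT
charlie
=======
golf
>>>>>>> RIGHT
bravo
delta
echo
alpha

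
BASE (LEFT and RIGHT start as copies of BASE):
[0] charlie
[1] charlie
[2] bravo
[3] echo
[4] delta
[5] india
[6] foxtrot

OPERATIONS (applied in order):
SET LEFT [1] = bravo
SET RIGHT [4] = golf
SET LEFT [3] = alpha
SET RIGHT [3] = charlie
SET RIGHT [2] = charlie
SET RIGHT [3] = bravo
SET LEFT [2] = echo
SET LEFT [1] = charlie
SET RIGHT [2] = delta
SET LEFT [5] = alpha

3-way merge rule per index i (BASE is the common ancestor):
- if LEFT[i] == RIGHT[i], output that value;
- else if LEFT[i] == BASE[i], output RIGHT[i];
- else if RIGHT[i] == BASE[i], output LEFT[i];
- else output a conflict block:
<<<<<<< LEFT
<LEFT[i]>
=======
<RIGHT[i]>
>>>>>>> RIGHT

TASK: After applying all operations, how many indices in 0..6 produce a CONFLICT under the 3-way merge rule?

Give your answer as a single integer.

Final LEFT:  [charlie, charlie, echo, alpha, delta, alpha, foxtrot]
Final RIGHT: [charlie, charlie, delta, bravo, golf, india, foxtrot]
i=0: L=charlie R=charlie -> agree -> charlie
i=1: L=charlie R=charlie -> agree -> charlie
i=2: BASE=bravo L=echo R=delta all differ -> CONFLICT
i=3: BASE=echo L=alpha R=bravo all differ -> CONFLICT
i=4: L=delta=BASE, R=golf -> take RIGHT -> golf
i=5: L=alpha, R=india=BASE -> take LEFT -> alpha
i=6: L=foxtrot R=foxtrot -> agree -> foxtrot
Conflict count: 2

Answer: 2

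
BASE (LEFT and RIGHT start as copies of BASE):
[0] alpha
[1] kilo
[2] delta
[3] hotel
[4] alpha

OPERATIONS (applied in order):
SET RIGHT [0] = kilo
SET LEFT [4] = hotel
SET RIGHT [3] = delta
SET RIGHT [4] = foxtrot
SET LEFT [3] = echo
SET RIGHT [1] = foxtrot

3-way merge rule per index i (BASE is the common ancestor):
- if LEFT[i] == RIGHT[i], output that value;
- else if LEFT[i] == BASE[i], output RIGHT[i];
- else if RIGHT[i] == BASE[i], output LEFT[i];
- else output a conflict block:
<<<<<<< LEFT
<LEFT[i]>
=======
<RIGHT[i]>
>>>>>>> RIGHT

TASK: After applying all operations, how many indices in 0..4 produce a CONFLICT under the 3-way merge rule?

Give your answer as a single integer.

Final LEFT:  [alpha, kilo, delta, echo, hotel]
Final RIGHT: [kilo, foxtrot, delta, delta, foxtrot]
i=0: L=alpha=BASE, R=kilo -> take RIGHT -> kilo
i=1: L=kilo=BASE, R=foxtrot -> take RIGHT -> foxtrot
i=2: L=delta R=delta -> agree -> delta
i=3: BASE=hotel L=echo R=delta all differ -> CONFLICT
i=4: BASE=alpha L=hotel R=foxtrot all differ -> CONFLICT
Conflict count: 2

Answer: 2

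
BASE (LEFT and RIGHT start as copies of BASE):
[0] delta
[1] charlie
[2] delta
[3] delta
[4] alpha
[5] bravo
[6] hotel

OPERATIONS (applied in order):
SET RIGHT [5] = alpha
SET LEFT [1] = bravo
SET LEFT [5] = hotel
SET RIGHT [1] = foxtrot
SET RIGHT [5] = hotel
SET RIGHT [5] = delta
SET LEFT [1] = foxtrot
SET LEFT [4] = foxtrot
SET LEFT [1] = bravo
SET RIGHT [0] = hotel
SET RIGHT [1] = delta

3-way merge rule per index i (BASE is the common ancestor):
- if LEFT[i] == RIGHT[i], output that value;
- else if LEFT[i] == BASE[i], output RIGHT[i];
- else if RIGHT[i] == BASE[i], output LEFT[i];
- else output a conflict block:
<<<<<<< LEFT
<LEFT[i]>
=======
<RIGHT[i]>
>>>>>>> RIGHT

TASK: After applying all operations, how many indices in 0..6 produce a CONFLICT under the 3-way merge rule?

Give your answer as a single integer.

Final LEFT:  [delta, bravo, delta, delta, foxtrot, hotel, hotel]
Final RIGHT: [hotel, delta, delta, delta, alpha, delta, hotel]
i=0: L=delta=BASE, R=hotel -> take RIGHT -> hotel
i=1: BASE=charlie L=bravo R=delta all differ -> CONFLICT
i=2: L=delta R=delta -> agree -> delta
i=3: L=delta R=delta -> agree -> delta
i=4: L=foxtrot, R=alpha=BASE -> take LEFT -> foxtrot
i=5: BASE=bravo L=hotel R=delta all differ -> CONFLICT
i=6: L=hotel R=hotel -> agree -> hotel
Conflict count: 2

Answer: 2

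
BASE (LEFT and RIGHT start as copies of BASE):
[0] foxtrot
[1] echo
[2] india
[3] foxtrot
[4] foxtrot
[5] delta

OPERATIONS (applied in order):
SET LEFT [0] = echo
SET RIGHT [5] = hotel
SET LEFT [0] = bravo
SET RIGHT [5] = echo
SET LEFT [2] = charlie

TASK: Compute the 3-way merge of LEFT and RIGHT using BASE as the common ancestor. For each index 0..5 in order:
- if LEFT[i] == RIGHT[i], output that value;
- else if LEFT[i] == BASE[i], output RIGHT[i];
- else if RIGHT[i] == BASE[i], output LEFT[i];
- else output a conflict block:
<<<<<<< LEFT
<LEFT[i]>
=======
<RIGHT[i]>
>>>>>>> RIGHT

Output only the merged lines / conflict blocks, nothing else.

Final LEFT:  [bravo, echo, charlie, foxtrot, foxtrot, delta]
Final RIGHT: [foxtrot, echo, india, foxtrot, foxtrot, echo]
i=0: L=bravo, R=foxtrot=BASE -> take LEFT -> bravo
i=1: L=echo R=echo -> agree -> echo
i=2: L=charlie, R=india=BASE -> take LEFT -> charlie
i=3: L=foxtrot R=foxtrot -> agree -> foxtrot
i=4: L=foxtrot R=foxtrot -> agree -> foxtrot
i=5: L=delta=BASE, R=echo -> take RIGHT -> echo

Answer: bravo
echo
charlie
foxtrot
foxtrot
echo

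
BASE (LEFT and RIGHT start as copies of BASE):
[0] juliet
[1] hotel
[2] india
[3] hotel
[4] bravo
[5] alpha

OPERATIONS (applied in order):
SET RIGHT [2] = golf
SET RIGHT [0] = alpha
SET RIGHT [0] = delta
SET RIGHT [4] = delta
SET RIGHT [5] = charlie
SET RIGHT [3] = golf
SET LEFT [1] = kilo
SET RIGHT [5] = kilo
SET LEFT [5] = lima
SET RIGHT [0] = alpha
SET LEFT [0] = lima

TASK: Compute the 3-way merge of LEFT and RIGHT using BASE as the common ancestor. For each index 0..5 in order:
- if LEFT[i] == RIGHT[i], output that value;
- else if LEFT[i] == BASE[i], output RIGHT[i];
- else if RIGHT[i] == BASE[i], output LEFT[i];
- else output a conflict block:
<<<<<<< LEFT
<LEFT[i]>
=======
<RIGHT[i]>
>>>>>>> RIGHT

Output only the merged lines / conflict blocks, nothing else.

Final LEFT:  [lima, kilo, india, hotel, bravo, lima]
Final RIGHT: [alpha, hotel, golf, golf, delta, kilo]
i=0: BASE=juliet L=lima R=alpha all differ -> CONFLICT
i=1: L=kilo, R=hotel=BASE -> take LEFT -> kilo
i=2: L=india=BASE, R=golf -> take RIGHT -> golf
i=3: L=hotel=BASE, R=golf -> take RIGHT -> golf
i=4: L=bravo=BASE, R=delta -> take RIGHT -> delta
i=5: BASE=alpha L=lima R=kilo all differ -> CONFLICT

Answer: <<<<<<< LEFT
lima
=======
alpha
>>>>>>> RIGHT
kilo
golf
golf
delta
<<<<<<< LEFT
lima
=======
kilo
>>>>>>> RIGHT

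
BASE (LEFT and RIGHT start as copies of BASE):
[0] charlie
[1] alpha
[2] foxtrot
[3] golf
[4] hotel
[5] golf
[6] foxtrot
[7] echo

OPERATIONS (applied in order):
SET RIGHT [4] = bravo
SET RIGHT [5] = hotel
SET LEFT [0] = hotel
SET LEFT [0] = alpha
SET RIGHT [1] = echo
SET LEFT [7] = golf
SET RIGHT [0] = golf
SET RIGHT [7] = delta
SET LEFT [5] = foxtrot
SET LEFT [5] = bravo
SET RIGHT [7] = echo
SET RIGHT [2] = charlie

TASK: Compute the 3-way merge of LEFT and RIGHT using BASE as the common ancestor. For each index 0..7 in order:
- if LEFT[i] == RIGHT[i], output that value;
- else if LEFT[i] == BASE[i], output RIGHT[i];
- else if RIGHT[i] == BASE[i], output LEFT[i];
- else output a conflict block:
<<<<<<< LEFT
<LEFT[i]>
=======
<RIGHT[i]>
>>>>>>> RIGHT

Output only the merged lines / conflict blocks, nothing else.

Answer: <<<<<<< LEFT
alpha
=======
golf
>>>>>>> RIGHT
echo
charlie
golf
bravo
<<<<<<< LEFT
bravo
=======
hotel
>>>>>>> RIGHT
foxtrot
golf

Derivation:
Final LEFT:  [alpha, alpha, foxtrot, golf, hotel, bravo, foxtrot, golf]
Final RIGHT: [golf, echo, charlie, golf, bravo, hotel, foxtrot, echo]
i=0: BASE=charlie L=alpha R=golf all differ -> CONFLICT
i=1: L=alpha=BASE, R=echo -> take RIGHT -> echo
i=2: L=foxtrot=BASE, R=charlie -> take RIGHT -> charlie
i=3: L=golf R=golf -> agree -> golf
i=4: L=hotel=BASE, R=bravo -> take RIGHT -> bravo
i=5: BASE=golf L=bravo R=hotel all differ -> CONFLICT
i=6: L=foxtrot R=foxtrot -> agree -> foxtrot
i=7: L=golf, R=echo=BASE -> take LEFT -> golf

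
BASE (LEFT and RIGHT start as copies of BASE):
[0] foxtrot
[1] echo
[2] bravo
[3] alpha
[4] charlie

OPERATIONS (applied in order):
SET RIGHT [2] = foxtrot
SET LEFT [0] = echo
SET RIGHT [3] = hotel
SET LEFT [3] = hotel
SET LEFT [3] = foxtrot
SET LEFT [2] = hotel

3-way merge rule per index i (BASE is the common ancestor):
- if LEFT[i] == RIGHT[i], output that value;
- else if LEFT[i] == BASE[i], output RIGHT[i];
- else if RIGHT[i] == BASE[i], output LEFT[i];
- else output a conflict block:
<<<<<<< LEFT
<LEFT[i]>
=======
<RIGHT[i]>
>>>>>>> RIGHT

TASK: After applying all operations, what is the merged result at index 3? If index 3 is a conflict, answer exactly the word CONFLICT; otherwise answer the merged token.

Answer: CONFLICT

Derivation:
Final LEFT:  [echo, echo, hotel, foxtrot, charlie]
Final RIGHT: [foxtrot, echo, foxtrot, hotel, charlie]
i=0: L=echo, R=foxtrot=BASE -> take LEFT -> echo
i=1: L=echo R=echo -> agree -> echo
i=2: BASE=bravo L=hotel R=foxtrot all differ -> CONFLICT
i=3: BASE=alpha L=foxtrot R=hotel all differ -> CONFLICT
i=4: L=charlie R=charlie -> agree -> charlie
Index 3 -> CONFLICT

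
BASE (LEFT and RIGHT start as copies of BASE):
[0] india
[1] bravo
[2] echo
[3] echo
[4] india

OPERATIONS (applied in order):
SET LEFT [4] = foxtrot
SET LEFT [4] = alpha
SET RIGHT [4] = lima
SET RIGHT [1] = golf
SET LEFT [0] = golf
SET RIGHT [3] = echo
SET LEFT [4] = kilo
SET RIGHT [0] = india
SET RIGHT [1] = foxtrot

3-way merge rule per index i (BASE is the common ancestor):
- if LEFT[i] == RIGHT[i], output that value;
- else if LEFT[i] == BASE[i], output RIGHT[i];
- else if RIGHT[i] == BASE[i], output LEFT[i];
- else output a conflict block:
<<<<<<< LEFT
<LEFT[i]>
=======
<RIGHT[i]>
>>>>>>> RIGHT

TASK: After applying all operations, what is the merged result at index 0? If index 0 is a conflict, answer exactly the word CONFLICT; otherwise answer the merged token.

Final LEFT:  [golf, bravo, echo, echo, kilo]
Final RIGHT: [india, foxtrot, echo, echo, lima]
i=0: L=golf, R=india=BASE -> take LEFT -> golf
i=1: L=bravo=BASE, R=foxtrot -> take RIGHT -> foxtrot
i=2: L=echo R=echo -> agree -> echo
i=3: L=echo R=echo -> agree -> echo
i=4: BASE=india L=kilo R=lima all differ -> CONFLICT
Index 0 -> golf

Answer: golf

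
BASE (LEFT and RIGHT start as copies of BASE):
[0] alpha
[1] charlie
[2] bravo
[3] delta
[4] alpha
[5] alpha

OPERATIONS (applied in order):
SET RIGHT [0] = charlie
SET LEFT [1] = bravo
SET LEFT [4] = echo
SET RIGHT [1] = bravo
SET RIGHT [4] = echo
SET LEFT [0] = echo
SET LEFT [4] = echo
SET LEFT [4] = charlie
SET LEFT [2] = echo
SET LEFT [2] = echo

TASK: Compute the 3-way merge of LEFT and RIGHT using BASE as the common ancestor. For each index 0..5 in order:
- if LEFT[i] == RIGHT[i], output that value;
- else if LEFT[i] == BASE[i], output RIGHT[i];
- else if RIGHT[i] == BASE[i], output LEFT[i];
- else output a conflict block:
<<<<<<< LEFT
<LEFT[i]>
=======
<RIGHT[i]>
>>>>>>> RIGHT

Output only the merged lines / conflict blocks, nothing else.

Final LEFT:  [echo, bravo, echo, delta, charlie, alpha]
Final RIGHT: [charlie, bravo, bravo, delta, echo, alpha]
i=0: BASE=alpha L=echo R=charlie all differ -> CONFLICT
i=1: L=bravo R=bravo -> agree -> bravo
i=2: L=echo, R=bravo=BASE -> take LEFT -> echo
i=3: L=delta R=delta -> agree -> delta
i=4: BASE=alpha L=charlie R=echo all differ -> CONFLICT
i=5: L=alpha R=alpha -> agree -> alpha

Answer: <<<<<<< LEFT
echo
=======
charlie
>>>>>>> RIGHT
bravo
echo
delta
<<<<<<< LEFT
charlie
=======
echo
>>>>>>> RIGHT
alpha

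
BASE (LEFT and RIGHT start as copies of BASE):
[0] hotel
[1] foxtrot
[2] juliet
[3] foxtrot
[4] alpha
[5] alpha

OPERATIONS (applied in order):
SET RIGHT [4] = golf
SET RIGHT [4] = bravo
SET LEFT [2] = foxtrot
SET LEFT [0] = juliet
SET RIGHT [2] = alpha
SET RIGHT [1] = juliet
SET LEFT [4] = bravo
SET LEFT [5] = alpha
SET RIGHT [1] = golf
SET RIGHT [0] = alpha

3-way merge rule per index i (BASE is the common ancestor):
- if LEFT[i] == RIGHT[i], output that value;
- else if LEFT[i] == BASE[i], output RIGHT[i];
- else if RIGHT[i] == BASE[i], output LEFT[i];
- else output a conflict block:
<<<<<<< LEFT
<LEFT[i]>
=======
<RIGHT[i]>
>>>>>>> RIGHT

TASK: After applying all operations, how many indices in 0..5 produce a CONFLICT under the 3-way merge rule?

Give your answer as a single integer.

Answer: 2

Derivation:
Final LEFT:  [juliet, foxtrot, foxtrot, foxtrot, bravo, alpha]
Final RIGHT: [alpha, golf, alpha, foxtrot, bravo, alpha]
i=0: BASE=hotel L=juliet R=alpha all differ -> CONFLICT
i=1: L=foxtrot=BASE, R=golf -> take RIGHT -> golf
i=2: BASE=juliet L=foxtrot R=alpha all differ -> CONFLICT
i=3: L=foxtrot R=foxtrot -> agree -> foxtrot
i=4: L=bravo R=bravo -> agree -> bravo
i=5: L=alpha R=alpha -> agree -> alpha
Conflict count: 2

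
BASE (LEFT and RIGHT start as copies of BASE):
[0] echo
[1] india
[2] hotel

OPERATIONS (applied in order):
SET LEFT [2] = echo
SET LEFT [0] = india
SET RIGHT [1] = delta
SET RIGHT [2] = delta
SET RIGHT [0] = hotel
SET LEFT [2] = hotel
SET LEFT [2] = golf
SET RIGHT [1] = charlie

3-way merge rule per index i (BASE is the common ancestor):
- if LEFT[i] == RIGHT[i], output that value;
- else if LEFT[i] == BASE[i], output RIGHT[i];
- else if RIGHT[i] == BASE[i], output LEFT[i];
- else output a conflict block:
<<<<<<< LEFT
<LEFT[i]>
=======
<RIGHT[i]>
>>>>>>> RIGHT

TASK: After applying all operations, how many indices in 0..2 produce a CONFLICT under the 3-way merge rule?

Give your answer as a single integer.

Final LEFT:  [india, india, golf]
Final RIGHT: [hotel, charlie, delta]
i=0: BASE=echo L=india R=hotel all differ -> CONFLICT
i=1: L=india=BASE, R=charlie -> take RIGHT -> charlie
i=2: BASE=hotel L=golf R=delta all differ -> CONFLICT
Conflict count: 2

Answer: 2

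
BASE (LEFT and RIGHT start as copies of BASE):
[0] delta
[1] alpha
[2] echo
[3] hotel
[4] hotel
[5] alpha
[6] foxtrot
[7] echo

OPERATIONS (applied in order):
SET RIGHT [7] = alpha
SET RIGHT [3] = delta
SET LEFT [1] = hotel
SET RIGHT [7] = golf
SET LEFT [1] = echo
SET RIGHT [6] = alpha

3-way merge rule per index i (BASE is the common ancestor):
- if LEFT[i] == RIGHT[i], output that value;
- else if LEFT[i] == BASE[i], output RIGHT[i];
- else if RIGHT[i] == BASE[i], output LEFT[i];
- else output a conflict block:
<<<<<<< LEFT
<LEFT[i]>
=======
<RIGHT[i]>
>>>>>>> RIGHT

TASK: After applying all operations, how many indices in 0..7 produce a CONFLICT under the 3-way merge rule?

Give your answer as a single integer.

Answer: 0

Derivation:
Final LEFT:  [delta, echo, echo, hotel, hotel, alpha, foxtrot, echo]
Final RIGHT: [delta, alpha, echo, delta, hotel, alpha, alpha, golf]
i=0: L=delta R=delta -> agree -> delta
i=1: L=echo, R=alpha=BASE -> take LEFT -> echo
i=2: L=echo R=echo -> agree -> echo
i=3: L=hotel=BASE, R=delta -> take RIGHT -> delta
i=4: L=hotel R=hotel -> agree -> hotel
i=5: L=alpha R=alpha -> agree -> alpha
i=6: L=foxtrot=BASE, R=alpha -> take RIGHT -> alpha
i=7: L=echo=BASE, R=golf -> take RIGHT -> golf
Conflict count: 0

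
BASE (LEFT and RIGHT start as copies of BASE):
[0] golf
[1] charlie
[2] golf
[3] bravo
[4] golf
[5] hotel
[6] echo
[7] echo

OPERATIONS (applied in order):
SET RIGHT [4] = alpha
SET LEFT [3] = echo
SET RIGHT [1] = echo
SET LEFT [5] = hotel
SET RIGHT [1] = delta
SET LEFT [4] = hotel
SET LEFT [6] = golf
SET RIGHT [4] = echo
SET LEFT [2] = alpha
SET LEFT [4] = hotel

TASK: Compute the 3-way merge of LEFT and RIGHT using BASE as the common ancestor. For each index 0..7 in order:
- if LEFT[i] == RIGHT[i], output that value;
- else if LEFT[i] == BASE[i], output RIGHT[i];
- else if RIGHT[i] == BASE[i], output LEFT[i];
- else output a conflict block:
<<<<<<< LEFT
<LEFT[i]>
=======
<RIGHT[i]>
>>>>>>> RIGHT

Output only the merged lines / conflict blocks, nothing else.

Final LEFT:  [golf, charlie, alpha, echo, hotel, hotel, golf, echo]
Final RIGHT: [golf, delta, golf, bravo, echo, hotel, echo, echo]
i=0: L=golf R=golf -> agree -> golf
i=1: L=charlie=BASE, R=delta -> take RIGHT -> delta
i=2: L=alpha, R=golf=BASE -> take LEFT -> alpha
i=3: L=echo, R=bravo=BASE -> take LEFT -> echo
i=4: BASE=golf L=hotel R=echo all differ -> CONFLICT
i=5: L=hotel R=hotel -> agree -> hotel
i=6: L=golf, R=echo=BASE -> take LEFT -> golf
i=7: L=echo R=echo -> agree -> echo

Answer: golf
delta
alpha
echo
<<<<<<< LEFT
hotel
=======
echo
>>>>>>> RIGHT
hotel
golf
echo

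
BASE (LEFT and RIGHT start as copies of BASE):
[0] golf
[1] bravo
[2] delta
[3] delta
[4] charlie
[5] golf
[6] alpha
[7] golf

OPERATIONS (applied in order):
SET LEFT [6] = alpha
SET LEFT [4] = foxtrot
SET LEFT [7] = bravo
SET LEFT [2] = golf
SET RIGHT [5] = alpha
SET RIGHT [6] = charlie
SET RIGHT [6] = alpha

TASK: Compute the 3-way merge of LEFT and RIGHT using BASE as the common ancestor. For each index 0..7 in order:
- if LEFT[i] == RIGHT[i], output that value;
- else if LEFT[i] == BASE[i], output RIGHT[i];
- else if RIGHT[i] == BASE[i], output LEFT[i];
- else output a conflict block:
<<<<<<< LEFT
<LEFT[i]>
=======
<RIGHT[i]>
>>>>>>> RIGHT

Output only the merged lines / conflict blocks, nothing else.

Answer: golf
bravo
golf
delta
foxtrot
alpha
alpha
bravo

Derivation:
Final LEFT:  [golf, bravo, golf, delta, foxtrot, golf, alpha, bravo]
Final RIGHT: [golf, bravo, delta, delta, charlie, alpha, alpha, golf]
i=0: L=golf R=golf -> agree -> golf
i=1: L=bravo R=bravo -> agree -> bravo
i=2: L=golf, R=delta=BASE -> take LEFT -> golf
i=3: L=delta R=delta -> agree -> delta
i=4: L=foxtrot, R=charlie=BASE -> take LEFT -> foxtrot
i=5: L=golf=BASE, R=alpha -> take RIGHT -> alpha
i=6: L=alpha R=alpha -> agree -> alpha
i=7: L=bravo, R=golf=BASE -> take LEFT -> bravo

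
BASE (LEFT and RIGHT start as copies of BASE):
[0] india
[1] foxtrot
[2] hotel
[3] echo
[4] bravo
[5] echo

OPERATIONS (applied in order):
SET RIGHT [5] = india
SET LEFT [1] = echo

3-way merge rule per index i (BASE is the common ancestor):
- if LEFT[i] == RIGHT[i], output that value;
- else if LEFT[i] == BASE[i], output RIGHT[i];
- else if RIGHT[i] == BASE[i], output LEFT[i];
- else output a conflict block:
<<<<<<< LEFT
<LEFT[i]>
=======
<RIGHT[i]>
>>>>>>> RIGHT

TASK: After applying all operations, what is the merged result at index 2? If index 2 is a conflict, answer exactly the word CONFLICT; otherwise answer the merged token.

Final LEFT:  [india, echo, hotel, echo, bravo, echo]
Final RIGHT: [india, foxtrot, hotel, echo, bravo, india]
i=0: L=india R=india -> agree -> india
i=1: L=echo, R=foxtrot=BASE -> take LEFT -> echo
i=2: L=hotel R=hotel -> agree -> hotel
i=3: L=echo R=echo -> agree -> echo
i=4: L=bravo R=bravo -> agree -> bravo
i=5: L=echo=BASE, R=india -> take RIGHT -> india
Index 2 -> hotel

Answer: hotel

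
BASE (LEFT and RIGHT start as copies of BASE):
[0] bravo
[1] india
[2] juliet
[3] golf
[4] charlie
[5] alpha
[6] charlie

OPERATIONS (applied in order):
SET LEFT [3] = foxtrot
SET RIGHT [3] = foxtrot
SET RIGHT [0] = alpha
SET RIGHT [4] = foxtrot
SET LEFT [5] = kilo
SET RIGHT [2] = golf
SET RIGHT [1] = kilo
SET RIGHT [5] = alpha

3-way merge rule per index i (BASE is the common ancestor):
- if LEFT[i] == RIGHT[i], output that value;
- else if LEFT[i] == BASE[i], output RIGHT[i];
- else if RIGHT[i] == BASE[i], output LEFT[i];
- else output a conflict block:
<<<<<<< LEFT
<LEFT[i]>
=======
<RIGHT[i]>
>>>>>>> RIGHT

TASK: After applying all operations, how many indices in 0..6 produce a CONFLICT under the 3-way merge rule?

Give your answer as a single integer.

Final LEFT:  [bravo, india, juliet, foxtrot, charlie, kilo, charlie]
Final RIGHT: [alpha, kilo, golf, foxtrot, foxtrot, alpha, charlie]
i=0: L=bravo=BASE, R=alpha -> take RIGHT -> alpha
i=1: L=india=BASE, R=kilo -> take RIGHT -> kilo
i=2: L=juliet=BASE, R=golf -> take RIGHT -> golf
i=3: L=foxtrot R=foxtrot -> agree -> foxtrot
i=4: L=charlie=BASE, R=foxtrot -> take RIGHT -> foxtrot
i=5: L=kilo, R=alpha=BASE -> take LEFT -> kilo
i=6: L=charlie R=charlie -> agree -> charlie
Conflict count: 0

Answer: 0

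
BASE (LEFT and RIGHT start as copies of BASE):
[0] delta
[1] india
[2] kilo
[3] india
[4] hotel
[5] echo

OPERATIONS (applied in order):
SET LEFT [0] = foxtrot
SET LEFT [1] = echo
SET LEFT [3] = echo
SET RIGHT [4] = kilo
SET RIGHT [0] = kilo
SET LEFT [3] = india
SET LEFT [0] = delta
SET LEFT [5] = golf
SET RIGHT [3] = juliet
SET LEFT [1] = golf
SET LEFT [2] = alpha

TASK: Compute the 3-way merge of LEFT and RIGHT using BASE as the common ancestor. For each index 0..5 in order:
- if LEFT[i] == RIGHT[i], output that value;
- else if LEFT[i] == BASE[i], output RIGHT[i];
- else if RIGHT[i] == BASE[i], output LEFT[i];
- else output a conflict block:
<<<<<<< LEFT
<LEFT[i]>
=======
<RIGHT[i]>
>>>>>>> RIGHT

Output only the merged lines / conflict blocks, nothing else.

Answer: kilo
golf
alpha
juliet
kilo
golf

Derivation:
Final LEFT:  [delta, golf, alpha, india, hotel, golf]
Final RIGHT: [kilo, india, kilo, juliet, kilo, echo]
i=0: L=delta=BASE, R=kilo -> take RIGHT -> kilo
i=1: L=golf, R=india=BASE -> take LEFT -> golf
i=2: L=alpha, R=kilo=BASE -> take LEFT -> alpha
i=3: L=india=BASE, R=juliet -> take RIGHT -> juliet
i=4: L=hotel=BASE, R=kilo -> take RIGHT -> kilo
i=5: L=golf, R=echo=BASE -> take LEFT -> golf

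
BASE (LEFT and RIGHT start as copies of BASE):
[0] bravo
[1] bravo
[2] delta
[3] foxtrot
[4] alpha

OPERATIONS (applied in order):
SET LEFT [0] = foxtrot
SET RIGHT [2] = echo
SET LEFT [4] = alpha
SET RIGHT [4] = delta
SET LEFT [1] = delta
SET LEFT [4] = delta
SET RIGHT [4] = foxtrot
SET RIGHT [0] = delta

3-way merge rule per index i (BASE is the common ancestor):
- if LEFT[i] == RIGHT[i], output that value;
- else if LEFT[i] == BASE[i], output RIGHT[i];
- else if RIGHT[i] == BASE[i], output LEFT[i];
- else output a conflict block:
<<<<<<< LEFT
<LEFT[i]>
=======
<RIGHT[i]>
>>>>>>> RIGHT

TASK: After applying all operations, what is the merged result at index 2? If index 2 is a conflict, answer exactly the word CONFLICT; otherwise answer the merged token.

Final LEFT:  [foxtrot, delta, delta, foxtrot, delta]
Final RIGHT: [delta, bravo, echo, foxtrot, foxtrot]
i=0: BASE=bravo L=foxtrot R=delta all differ -> CONFLICT
i=1: L=delta, R=bravo=BASE -> take LEFT -> delta
i=2: L=delta=BASE, R=echo -> take RIGHT -> echo
i=3: L=foxtrot R=foxtrot -> agree -> foxtrot
i=4: BASE=alpha L=delta R=foxtrot all differ -> CONFLICT
Index 2 -> echo

Answer: echo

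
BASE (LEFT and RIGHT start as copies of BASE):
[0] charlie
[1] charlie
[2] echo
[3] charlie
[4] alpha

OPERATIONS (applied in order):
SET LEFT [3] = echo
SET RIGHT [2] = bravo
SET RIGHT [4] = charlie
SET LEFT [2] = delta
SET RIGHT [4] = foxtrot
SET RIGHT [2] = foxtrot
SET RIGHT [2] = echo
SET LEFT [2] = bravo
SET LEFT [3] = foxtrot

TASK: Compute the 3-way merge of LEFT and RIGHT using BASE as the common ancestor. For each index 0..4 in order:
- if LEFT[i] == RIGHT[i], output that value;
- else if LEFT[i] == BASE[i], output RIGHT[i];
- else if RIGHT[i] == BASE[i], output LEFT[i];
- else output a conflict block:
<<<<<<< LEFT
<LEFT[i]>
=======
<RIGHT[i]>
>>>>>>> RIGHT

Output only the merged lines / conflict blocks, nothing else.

Answer: charlie
charlie
bravo
foxtrot
foxtrot

Derivation:
Final LEFT:  [charlie, charlie, bravo, foxtrot, alpha]
Final RIGHT: [charlie, charlie, echo, charlie, foxtrot]
i=0: L=charlie R=charlie -> agree -> charlie
i=1: L=charlie R=charlie -> agree -> charlie
i=2: L=bravo, R=echo=BASE -> take LEFT -> bravo
i=3: L=foxtrot, R=charlie=BASE -> take LEFT -> foxtrot
i=4: L=alpha=BASE, R=foxtrot -> take RIGHT -> foxtrot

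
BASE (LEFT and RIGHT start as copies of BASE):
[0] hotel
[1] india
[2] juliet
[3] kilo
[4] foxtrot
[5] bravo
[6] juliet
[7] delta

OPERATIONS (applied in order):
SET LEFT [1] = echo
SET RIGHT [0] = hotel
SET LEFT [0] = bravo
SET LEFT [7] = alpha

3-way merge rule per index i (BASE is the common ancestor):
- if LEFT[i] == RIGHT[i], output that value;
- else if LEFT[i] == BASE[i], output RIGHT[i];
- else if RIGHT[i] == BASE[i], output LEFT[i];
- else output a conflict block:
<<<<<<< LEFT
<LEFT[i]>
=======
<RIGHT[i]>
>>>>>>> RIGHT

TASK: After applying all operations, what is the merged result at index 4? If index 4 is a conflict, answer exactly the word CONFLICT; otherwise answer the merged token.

Answer: foxtrot

Derivation:
Final LEFT:  [bravo, echo, juliet, kilo, foxtrot, bravo, juliet, alpha]
Final RIGHT: [hotel, india, juliet, kilo, foxtrot, bravo, juliet, delta]
i=0: L=bravo, R=hotel=BASE -> take LEFT -> bravo
i=1: L=echo, R=india=BASE -> take LEFT -> echo
i=2: L=juliet R=juliet -> agree -> juliet
i=3: L=kilo R=kilo -> agree -> kilo
i=4: L=foxtrot R=foxtrot -> agree -> foxtrot
i=5: L=bravo R=bravo -> agree -> bravo
i=6: L=juliet R=juliet -> agree -> juliet
i=7: L=alpha, R=delta=BASE -> take LEFT -> alpha
Index 4 -> foxtrot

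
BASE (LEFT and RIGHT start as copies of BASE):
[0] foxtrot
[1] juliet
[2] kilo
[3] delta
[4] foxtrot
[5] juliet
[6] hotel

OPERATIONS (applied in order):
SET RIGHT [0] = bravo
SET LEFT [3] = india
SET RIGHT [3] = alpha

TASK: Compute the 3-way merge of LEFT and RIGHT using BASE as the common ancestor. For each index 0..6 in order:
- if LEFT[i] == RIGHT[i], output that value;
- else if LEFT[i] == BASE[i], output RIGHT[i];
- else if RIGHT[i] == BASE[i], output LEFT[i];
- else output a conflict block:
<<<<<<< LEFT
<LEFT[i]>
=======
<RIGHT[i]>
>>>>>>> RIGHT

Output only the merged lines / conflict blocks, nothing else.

Answer: bravo
juliet
kilo
<<<<<<< LEFT
india
=======
alpha
>>>>>>> RIGHT
foxtrot
juliet
hotel

Derivation:
Final LEFT:  [foxtrot, juliet, kilo, india, foxtrot, juliet, hotel]
Final RIGHT: [bravo, juliet, kilo, alpha, foxtrot, juliet, hotel]
i=0: L=foxtrot=BASE, R=bravo -> take RIGHT -> bravo
i=1: L=juliet R=juliet -> agree -> juliet
i=2: L=kilo R=kilo -> agree -> kilo
i=3: BASE=delta L=india R=alpha all differ -> CONFLICT
i=4: L=foxtrot R=foxtrot -> agree -> foxtrot
i=5: L=juliet R=juliet -> agree -> juliet
i=6: L=hotel R=hotel -> agree -> hotel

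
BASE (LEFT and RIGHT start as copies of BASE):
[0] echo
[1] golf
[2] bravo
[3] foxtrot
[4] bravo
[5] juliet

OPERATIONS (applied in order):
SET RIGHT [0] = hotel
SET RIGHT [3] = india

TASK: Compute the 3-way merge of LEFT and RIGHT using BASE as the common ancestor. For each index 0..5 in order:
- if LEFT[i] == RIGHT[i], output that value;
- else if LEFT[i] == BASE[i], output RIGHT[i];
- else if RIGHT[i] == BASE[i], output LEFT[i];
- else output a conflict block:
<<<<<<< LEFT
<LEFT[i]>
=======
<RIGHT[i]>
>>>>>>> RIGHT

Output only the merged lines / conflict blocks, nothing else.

Answer: hotel
golf
bravo
india
bravo
juliet

Derivation:
Final LEFT:  [echo, golf, bravo, foxtrot, bravo, juliet]
Final RIGHT: [hotel, golf, bravo, india, bravo, juliet]
i=0: L=echo=BASE, R=hotel -> take RIGHT -> hotel
i=1: L=golf R=golf -> agree -> golf
i=2: L=bravo R=bravo -> agree -> bravo
i=3: L=foxtrot=BASE, R=india -> take RIGHT -> india
i=4: L=bravo R=bravo -> agree -> bravo
i=5: L=juliet R=juliet -> agree -> juliet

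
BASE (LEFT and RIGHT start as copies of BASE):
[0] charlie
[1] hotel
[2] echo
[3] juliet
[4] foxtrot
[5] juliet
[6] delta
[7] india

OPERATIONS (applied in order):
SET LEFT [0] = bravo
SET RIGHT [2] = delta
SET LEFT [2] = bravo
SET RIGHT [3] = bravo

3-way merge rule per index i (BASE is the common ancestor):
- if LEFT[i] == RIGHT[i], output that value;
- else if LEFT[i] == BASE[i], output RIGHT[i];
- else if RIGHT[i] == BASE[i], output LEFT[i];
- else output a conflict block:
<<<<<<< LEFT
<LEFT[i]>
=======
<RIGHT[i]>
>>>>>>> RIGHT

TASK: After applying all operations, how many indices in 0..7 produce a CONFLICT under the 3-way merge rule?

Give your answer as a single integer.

Answer: 1

Derivation:
Final LEFT:  [bravo, hotel, bravo, juliet, foxtrot, juliet, delta, india]
Final RIGHT: [charlie, hotel, delta, bravo, foxtrot, juliet, delta, india]
i=0: L=bravo, R=charlie=BASE -> take LEFT -> bravo
i=1: L=hotel R=hotel -> agree -> hotel
i=2: BASE=echo L=bravo R=delta all differ -> CONFLICT
i=3: L=juliet=BASE, R=bravo -> take RIGHT -> bravo
i=4: L=foxtrot R=foxtrot -> agree -> foxtrot
i=5: L=juliet R=juliet -> agree -> juliet
i=6: L=delta R=delta -> agree -> delta
i=7: L=india R=india -> agree -> india
Conflict count: 1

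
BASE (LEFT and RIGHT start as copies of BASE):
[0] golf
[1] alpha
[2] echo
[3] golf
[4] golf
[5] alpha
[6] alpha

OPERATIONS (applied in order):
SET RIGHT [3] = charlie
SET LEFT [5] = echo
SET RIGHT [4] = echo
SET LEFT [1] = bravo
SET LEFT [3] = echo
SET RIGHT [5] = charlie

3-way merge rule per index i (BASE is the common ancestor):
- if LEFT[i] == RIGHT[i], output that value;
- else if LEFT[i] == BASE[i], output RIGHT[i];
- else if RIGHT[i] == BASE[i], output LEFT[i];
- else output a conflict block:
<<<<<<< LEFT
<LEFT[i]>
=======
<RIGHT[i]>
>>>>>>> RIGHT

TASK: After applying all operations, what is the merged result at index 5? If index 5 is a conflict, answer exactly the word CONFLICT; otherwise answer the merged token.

Answer: CONFLICT

Derivation:
Final LEFT:  [golf, bravo, echo, echo, golf, echo, alpha]
Final RIGHT: [golf, alpha, echo, charlie, echo, charlie, alpha]
i=0: L=golf R=golf -> agree -> golf
i=1: L=bravo, R=alpha=BASE -> take LEFT -> bravo
i=2: L=echo R=echo -> agree -> echo
i=3: BASE=golf L=echo R=charlie all differ -> CONFLICT
i=4: L=golf=BASE, R=echo -> take RIGHT -> echo
i=5: BASE=alpha L=echo R=charlie all differ -> CONFLICT
i=6: L=alpha R=alpha -> agree -> alpha
Index 5 -> CONFLICT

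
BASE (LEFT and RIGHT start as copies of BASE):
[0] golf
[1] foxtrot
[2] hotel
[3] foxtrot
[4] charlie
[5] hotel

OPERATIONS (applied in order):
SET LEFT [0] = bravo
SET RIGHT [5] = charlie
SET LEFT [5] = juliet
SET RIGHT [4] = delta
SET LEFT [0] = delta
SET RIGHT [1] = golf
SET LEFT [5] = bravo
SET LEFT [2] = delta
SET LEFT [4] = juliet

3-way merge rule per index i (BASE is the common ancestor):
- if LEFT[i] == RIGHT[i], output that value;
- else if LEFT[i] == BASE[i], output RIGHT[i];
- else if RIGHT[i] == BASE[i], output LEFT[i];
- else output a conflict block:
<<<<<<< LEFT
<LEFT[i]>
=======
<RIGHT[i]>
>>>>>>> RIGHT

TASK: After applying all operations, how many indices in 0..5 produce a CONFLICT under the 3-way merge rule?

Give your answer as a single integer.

Final LEFT:  [delta, foxtrot, delta, foxtrot, juliet, bravo]
Final RIGHT: [golf, golf, hotel, foxtrot, delta, charlie]
i=0: L=delta, R=golf=BASE -> take LEFT -> delta
i=1: L=foxtrot=BASE, R=golf -> take RIGHT -> golf
i=2: L=delta, R=hotel=BASE -> take LEFT -> delta
i=3: L=foxtrot R=foxtrot -> agree -> foxtrot
i=4: BASE=charlie L=juliet R=delta all differ -> CONFLICT
i=5: BASE=hotel L=bravo R=charlie all differ -> CONFLICT
Conflict count: 2

Answer: 2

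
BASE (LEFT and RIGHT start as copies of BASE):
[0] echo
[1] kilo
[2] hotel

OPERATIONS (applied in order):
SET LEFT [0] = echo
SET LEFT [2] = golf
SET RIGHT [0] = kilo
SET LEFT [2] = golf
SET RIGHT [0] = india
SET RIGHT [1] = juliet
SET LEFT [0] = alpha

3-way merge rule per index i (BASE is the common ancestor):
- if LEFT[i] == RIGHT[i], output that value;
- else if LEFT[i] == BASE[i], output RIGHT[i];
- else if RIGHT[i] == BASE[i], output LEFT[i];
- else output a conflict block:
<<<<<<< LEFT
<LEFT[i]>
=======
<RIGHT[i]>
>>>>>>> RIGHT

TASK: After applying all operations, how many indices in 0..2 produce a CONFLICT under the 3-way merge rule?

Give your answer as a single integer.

Answer: 1

Derivation:
Final LEFT:  [alpha, kilo, golf]
Final RIGHT: [india, juliet, hotel]
i=0: BASE=echo L=alpha R=india all differ -> CONFLICT
i=1: L=kilo=BASE, R=juliet -> take RIGHT -> juliet
i=2: L=golf, R=hotel=BASE -> take LEFT -> golf
Conflict count: 1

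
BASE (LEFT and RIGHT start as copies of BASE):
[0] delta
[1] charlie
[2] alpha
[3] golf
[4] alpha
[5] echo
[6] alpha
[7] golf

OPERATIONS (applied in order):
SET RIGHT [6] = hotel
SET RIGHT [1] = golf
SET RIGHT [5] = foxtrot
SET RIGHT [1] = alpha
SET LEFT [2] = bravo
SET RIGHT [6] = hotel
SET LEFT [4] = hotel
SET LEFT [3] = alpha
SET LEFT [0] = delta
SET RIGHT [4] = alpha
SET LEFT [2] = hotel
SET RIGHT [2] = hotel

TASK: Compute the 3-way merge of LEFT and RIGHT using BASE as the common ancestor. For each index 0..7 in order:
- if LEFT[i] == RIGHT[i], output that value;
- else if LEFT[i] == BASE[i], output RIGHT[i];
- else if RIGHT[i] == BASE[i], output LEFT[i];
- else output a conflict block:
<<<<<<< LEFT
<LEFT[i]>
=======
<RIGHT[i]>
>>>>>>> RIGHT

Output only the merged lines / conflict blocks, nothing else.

Answer: delta
alpha
hotel
alpha
hotel
foxtrot
hotel
golf

Derivation:
Final LEFT:  [delta, charlie, hotel, alpha, hotel, echo, alpha, golf]
Final RIGHT: [delta, alpha, hotel, golf, alpha, foxtrot, hotel, golf]
i=0: L=delta R=delta -> agree -> delta
i=1: L=charlie=BASE, R=alpha -> take RIGHT -> alpha
i=2: L=hotel R=hotel -> agree -> hotel
i=3: L=alpha, R=golf=BASE -> take LEFT -> alpha
i=4: L=hotel, R=alpha=BASE -> take LEFT -> hotel
i=5: L=echo=BASE, R=foxtrot -> take RIGHT -> foxtrot
i=6: L=alpha=BASE, R=hotel -> take RIGHT -> hotel
i=7: L=golf R=golf -> agree -> golf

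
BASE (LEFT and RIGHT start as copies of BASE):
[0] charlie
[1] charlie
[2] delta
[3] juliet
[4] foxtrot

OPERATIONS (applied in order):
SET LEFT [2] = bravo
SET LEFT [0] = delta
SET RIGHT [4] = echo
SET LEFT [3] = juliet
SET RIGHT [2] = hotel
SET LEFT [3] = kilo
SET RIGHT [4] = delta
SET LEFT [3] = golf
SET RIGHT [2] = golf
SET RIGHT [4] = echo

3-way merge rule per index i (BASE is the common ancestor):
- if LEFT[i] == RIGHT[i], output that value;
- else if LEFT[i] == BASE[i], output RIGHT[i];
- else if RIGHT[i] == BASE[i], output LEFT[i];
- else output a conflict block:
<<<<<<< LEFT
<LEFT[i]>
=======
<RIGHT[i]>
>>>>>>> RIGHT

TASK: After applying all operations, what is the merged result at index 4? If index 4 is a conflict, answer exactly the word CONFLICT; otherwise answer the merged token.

Answer: echo

Derivation:
Final LEFT:  [delta, charlie, bravo, golf, foxtrot]
Final RIGHT: [charlie, charlie, golf, juliet, echo]
i=0: L=delta, R=charlie=BASE -> take LEFT -> delta
i=1: L=charlie R=charlie -> agree -> charlie
i=2: BASE=delta L=bravo R=golf all differ -> CONFLICT
i=3: L=golf, R=juliet=BASE -> take LEFT -> golf
i=4: L=foxtrot=BASE, R=echo -> take RIGHT -> echo
Index 4 -> echo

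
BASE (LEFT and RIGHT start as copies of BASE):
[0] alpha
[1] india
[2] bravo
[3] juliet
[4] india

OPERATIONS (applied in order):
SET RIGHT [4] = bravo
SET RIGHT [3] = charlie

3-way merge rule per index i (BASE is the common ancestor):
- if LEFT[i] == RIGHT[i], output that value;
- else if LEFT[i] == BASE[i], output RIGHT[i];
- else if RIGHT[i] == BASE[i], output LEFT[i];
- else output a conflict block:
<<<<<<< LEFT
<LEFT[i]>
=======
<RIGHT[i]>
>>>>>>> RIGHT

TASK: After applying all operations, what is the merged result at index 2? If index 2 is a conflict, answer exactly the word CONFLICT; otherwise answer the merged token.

Answer: bravo

Derivation:
Final LEFT:  [alpha, india, bravo, juliet, india]
Final RIGHT: [alpha, india, bravo, charlie, bravo]
i=0: L=alpha R=alpha -> agree -> alpha
i=1: L=india R=india -> agree -> india
i=2: L=bravo R=bravo -> agree -> bravo
i=3: L=juliet=BASE, R=charlie -> take RIGHT -> charlie
i=4: L=india=BASE, R=bravo -> take RIGHT -> bravo
Index 2 -> bravo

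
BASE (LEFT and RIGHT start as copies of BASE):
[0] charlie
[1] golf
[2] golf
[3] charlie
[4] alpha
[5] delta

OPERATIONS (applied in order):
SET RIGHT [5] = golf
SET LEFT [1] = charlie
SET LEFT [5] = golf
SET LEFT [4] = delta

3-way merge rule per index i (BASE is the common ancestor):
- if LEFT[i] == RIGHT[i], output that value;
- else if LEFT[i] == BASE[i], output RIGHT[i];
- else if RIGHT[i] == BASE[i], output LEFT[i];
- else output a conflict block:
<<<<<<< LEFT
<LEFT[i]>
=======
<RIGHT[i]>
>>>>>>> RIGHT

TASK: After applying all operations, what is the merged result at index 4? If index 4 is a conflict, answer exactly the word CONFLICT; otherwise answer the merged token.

Final LEFT:  [charlie, charlie, golf, charlie, delta, golf]
Final RIGHT: [charlie, golf, golf, charlie, alpha, golf]
i=0: L=charlie R=charlie -> agree -> charlie
i=1: L=charlie, R=golf=BASE -> take LEFT -> charlie
i=2: L=golf R=golf -> agree -> golf
i=3: L=charlie R=charlie -> agree -> charlie
i=4: L=delta, R=alpha=BASE -> take LEFT -> delta
i=5: L=golf R=golf -> agree -> golf
Index 4 -> delta

Answer: delta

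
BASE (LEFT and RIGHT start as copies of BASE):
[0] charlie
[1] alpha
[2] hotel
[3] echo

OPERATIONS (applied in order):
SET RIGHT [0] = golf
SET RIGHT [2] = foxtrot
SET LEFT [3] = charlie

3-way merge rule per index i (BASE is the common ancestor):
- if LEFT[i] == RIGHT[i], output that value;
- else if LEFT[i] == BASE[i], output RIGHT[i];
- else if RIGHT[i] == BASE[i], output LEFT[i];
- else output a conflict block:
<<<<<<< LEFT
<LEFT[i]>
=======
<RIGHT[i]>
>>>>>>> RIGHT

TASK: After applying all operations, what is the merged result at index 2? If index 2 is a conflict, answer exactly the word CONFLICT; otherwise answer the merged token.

Answer: foxtrot

Derivation:
Final LEFT:  [charlie, alpha, hotel, charlie]
Final RIGHT: [golf, alpha, foxtrot, echo]
i=0: L=charlie=BASE, R=golf -> take RIGHT -> golf
i=1: L=alpha R=alpha -> agree -> alpha
i=2: L=hotel=BASE, R=foxtrot -> take RIGHT -> foxtrot
i=3: L=charlie, R=echo=BASE -> take LEFT -> charlie
Index 2 -> foxtrot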